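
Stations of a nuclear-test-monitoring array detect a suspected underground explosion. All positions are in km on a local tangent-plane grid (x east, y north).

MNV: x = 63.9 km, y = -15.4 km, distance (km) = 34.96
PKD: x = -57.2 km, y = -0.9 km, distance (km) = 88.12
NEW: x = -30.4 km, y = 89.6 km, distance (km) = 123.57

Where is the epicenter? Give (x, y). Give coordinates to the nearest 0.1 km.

(29.1, -18.7)

Circle about each station: (x − 63.9)² + (y + 15.4)² = 34.96²; (x + 57.2)² + (y + 0.9)² = 88.12²; (x + 30.4)² + (y − 89.6)² = 123.57².
Subtracting the MNV equation from the PKD and NEW equations removes the quadratic terms:
-242.2 x + 29.0 y = -7590.65
-188.6 x + 210.0 y = -9415.39
Solving the 2×2 system: x ≈ 29.1, y ≈ -18.7 km.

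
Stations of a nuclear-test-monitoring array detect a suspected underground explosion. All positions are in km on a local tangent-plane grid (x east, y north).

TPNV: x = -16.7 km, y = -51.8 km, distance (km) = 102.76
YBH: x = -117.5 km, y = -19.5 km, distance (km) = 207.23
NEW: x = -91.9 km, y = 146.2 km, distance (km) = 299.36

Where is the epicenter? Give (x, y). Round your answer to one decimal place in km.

x ≈ 71.4 km, y ≈ -104.7 km

Circle about each station: (x + 16.7)² + (y + 51.8)² = 102.76²; (x + 117.5)² + (y + 19.5)² = 207.23²; (x + 91.9)² + (y − 146.2)² = 299.36².
Subtracting the TPNV equation from the YBH and NEW equations removes the quadratic terms:
-201.6 x + 64.6 y = -21160.29
-150.4 x + 396.0 y = -52198.87
Solving the 2×2 system: x ≈ 71.4, y ≈ -104.7 km.
Check against TPNV (with the unrounded x, y): √((x + 16.7)²+(y + 51.8)²) = 102.77 ≈ 102.76 km. ✓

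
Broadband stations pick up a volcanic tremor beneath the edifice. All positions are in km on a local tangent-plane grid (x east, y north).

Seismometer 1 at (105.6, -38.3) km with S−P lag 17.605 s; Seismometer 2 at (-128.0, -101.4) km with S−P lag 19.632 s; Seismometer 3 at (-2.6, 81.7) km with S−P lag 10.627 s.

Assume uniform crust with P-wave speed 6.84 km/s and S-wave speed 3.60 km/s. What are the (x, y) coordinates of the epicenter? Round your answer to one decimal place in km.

Distance from S−P lag: d = Δt · v_P v_S / (v_P − v_S) = Δt · (6.84·3.60)/(6.84−3.60) ≈ 7.6000·Δt.
So d_Seismometer 1 = 133.80, d_Seismometer 2 = 149.20, d_Seismometer 3 = 80.77 km.
Circle about each station: (x − 105.6)² + (y + 38.3)² = 133.80²; (x + 128.0)² + (y + 101.4)² = 149.20²; (x + 2.6)² + (y − 81.7)² = 80.77².
Subtracting the Seismometer 1 equation from the Seismometer 2 and Seismometer 3 equations removes the quadratic terms:
-467.2 x − 126.2 y = 9689.51
-216.4 x + 240.0 y = 5442.05
Solving the 2×2 system: x ≈ -21.6, y ≈ 3.2 km.

x ≈ -21.6 km, y ≈ 3.2 km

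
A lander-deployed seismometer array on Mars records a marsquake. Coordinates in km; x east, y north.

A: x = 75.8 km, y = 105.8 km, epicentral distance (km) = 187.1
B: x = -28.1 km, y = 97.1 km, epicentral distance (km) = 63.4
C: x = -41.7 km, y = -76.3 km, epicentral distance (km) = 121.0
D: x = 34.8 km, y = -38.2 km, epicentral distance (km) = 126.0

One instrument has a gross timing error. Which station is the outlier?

Solve using three stations at a time. Using B, C, D (subtract circle equations pairwise → linear system) gives (x, y) ≈ (-61.5, 43.1).
Distances from that point to each station vs reported:
  A: calculated 150.9 vs reported 187.1 → residual 36.2 km
  B: calculated 63.5 vs reported 63.4 → residual 0.1 km
  C: calculated 121.0 vs reported 121.0 → residual 0.0 km
  D: calculated 126.0 vs reported 126.0 → residual 0.0 km
B, C, D are mutually consistent (residuals ≈ 0); A is off by 36.2 km.

A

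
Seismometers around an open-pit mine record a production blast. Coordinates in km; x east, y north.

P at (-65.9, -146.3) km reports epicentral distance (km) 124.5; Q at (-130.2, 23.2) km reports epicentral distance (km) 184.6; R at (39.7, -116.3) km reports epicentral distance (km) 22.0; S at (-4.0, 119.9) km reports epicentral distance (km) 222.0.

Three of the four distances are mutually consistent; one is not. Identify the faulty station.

Q

Solve using three stations at a time. Using P, R, S (subtract circle equations pairwise → linear system) gives (x, y) ≈ (48.0, -95.9).
Distances from that point to each station vs reported:
  P: calculated 124.5 vs reported 124.5 → residual 0.0 km
  Q: calculated 214.3 vs reported 184.6 → residual 29.7 km
  R: calculated 22.0 vs reported 22.0 → residual 0.0 km
  S: calculated 222.0 vs reported 222.0 → residual 0.0 km
P, R, S are mutually consistent (residuals ≈ 0); Q is off by 29.7 km.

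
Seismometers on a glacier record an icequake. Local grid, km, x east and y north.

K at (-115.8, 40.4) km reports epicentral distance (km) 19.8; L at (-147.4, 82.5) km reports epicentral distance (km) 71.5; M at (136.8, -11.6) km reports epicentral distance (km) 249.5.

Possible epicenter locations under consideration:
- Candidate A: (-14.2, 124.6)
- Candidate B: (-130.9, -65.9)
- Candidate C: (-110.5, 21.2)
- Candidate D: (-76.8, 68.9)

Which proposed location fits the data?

Candidate C

For each candidate, compare |candidate − station| to the reported distance:
Candidate A: residuals K 112.2, L 68.2, M 46.1 → max 112.2 km
Candidate B: residuals K 87.6, L 77.8, M 23.7 → max 87.6 km
Candidate C: residuals K 0.1, L 0.0, M 0.0 → max 0.1 km
Candidate D: residuals K 28.5, L 0.4, M 21.2 → max 28.5 km
Only Candidate C has all residuals ≈ 0.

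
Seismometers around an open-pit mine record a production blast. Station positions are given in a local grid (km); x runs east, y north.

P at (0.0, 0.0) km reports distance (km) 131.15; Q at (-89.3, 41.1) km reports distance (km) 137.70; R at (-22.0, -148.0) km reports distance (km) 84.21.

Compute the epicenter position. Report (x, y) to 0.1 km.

-88.7 km east, -96.6 km north

Circle about each station: x² + y² = 131.15²; (x + 89.3)² + (y − 41.1)² = 137.70²; (x + 22.0)² + (y + 148.0)² = 84.21².
Subtracting pairs of circle equations eliminates x²+y² and gives linear equations (the radical axes):
-178.6 x + 82.2 y = 7902.73
-44.0 x − 296.0 y = 32497.00
Solving the 2×2 system: x ≈ -88.7, y ≈ -96.6 km.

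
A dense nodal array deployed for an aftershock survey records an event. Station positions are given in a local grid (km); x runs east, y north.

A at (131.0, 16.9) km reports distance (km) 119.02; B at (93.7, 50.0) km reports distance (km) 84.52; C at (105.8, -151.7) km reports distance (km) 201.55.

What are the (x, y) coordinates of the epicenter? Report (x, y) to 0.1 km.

Circle about each station: (x − 131.0)² + (y − 16.9)² = 119.02²; (x − 93.7)² + (y − 50.0)² = 84.52²; (x − 105.8)² + (y + 151.7)² = 201.55².
Subtracting pairs of circle equations eliminates x²+y² and gives linear equations (the radical axes):
-74.6 x + 66.2 y = 855.21
-50.4 x − 337.2 y = -9696.72
Solving the 2×2 system: x ≈ 12.4, y ≈ 26.9 km.

x ≈ 12.4 km, y ≈ 26.9 km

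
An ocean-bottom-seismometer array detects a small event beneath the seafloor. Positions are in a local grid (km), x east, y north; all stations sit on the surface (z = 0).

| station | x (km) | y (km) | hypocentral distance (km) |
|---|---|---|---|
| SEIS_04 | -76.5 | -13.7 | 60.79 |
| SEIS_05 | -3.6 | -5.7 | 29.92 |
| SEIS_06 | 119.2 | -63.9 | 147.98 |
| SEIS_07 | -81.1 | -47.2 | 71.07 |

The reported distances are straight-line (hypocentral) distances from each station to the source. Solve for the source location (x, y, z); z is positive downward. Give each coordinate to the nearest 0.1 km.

(-19.9, -18.3, 21.7)

Each station gives a sphere (x−x_i)² + (y−y_i)² + z² = d_i² (stations at z=0).
Subtracting the SEIS_04 sphere from SEIS_05 and SEIS_06: z² cancels, leaving linear equations in x and y:
145.8 x + 16.0 y = -3194.27
391.4 x − 100.4 y = -5950.75
Solving: x ≈ -19.900, y ≈ -18.307 km (keep extra digits for the depth step; rounded: -19.9, -18.3).
Then from the SEIS_04 sphere: z² = 60.79² − (x + 76.5)² − (y + 13.7)² with x = -19.900, y = -18.307, so z ≈ 21.694 ≈ 21.7 km.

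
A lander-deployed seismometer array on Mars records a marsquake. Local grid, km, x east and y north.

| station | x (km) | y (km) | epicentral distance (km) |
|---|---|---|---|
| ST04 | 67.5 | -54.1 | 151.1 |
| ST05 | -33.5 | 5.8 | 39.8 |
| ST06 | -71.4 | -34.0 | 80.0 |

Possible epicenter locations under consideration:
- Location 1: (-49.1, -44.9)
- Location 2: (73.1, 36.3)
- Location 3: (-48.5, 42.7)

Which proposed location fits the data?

Location 3

For each candidate, compare |candidate − station| to the reported distance:
Location 1: residuals ST04 34.1, ST05 13.2, ST06 55.2 → max 55.2 km
Location 2: residuals ST04 60.5, ST05 71.1, ST06 80.7 → max 80.7 km
Location 3: residuals ST04 0.0, ST05 0.0, ST06 0.0 → max 0.0 km
Only Location 3 has all residuals ≈ 0.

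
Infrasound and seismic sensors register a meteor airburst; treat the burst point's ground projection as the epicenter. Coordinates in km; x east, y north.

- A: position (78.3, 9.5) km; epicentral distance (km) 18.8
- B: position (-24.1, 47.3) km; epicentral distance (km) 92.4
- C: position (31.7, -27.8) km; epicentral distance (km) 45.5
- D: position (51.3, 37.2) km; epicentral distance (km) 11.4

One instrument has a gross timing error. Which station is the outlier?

D

Solve using three stations at a time. Using A, B, C (subtract circle equations pairwise → linear system) gives (x, y) ≈ (59.6, 8.1).
Distances from that point to each station vs reported:
  A: calculated 18.8 vs reported 18.8 → residual 0.0 km
  B: calculated 92.4 vs reported 92.4 → residual 0.0 km
  C: calculated 45.5 vs reported 45.5 → residual 0.0 km
  D: calculated 30.2 vs reported 11.4 → residual 18.8 km
A, B, C are mutually consistent (residuals ≈ 0); D is off by 18.8 km.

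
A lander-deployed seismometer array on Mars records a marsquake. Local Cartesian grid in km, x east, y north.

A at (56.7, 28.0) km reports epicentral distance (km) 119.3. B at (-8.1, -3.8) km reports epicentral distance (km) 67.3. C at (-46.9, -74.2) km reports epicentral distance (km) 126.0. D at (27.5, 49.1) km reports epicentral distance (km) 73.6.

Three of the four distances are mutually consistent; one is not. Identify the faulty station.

A

Solve using three stations at a time. Using B, C, D (subtract circle equations pairwise → linear system) gives (x, y) ≈ (-46.3, 52.0).
Distances from that point to each station vs reported:
  A: calculated 105.8 vs reported 119.3 → residual 13.5 km
  B: calculated 67.6 vs reported 67.3 → residual 0.3 km
  C: calculated 126.2 vs reported 126.0 → residual 0.2 km
  D: calculated 73.9 vs reported 73.6 → residual 0.3 km
B, C, D are mutually consistent (residuals ≈ 0); A is off by 13.5 km.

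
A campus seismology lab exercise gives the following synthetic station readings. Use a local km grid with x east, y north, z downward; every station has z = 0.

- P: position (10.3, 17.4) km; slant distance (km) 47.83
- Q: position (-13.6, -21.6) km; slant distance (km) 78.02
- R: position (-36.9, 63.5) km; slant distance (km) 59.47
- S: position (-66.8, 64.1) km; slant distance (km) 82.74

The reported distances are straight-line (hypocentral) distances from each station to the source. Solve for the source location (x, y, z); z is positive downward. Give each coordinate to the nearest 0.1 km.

x ≈ 3.1 km, y ≈ 43.7 km, depth ≈ 39.3 km

Each station gives a sphere (x−x_i)² + (y−y_i)² + z² = d_i² (stations at z=0).
Subtracting the P sphere from Q and R: z² cancels, leaving linear equations in x and y:
-47.8 x − 78.0 y = -3556.74
-94.4 x + 92.2 y = 3736.04
Solving: x ≈ 3.103, y ≈ 43.698 km (keep extra digits for the depth step; rounded: 3.1, 43.7).
Then from the P sphere: z² = 47.83² − (x − 10.3)² − (y − 17.4)² with x = 3.103, y = 43.698, so z ≈ 39.298 ≈ 39.3 km.
Check against S (with the unrounded solution): distance 82.75 ≈ 82.74 km. ✓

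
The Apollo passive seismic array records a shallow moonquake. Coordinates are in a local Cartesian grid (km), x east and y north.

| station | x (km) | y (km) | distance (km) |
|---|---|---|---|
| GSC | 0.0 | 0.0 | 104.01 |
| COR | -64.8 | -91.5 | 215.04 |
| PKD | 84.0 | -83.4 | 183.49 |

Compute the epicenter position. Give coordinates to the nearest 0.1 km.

(41.9, 95.2)

Circle about each station: x² + y² = 104.01²; (x + 64.8)² + (y + 91.5)² = 215.04²; (x − 84.0)² + (y + 83.4)² = 183.49².
Subtracting the GSC equation from the COR and PKD equations removes the quadratic terms:
-129.6 x − 183.0 y = -22852.83
168.0 x − 166.8 y = -8838.94
Solving the 2×2 system: x ≈ 41.9, y ≈ 95.2 km.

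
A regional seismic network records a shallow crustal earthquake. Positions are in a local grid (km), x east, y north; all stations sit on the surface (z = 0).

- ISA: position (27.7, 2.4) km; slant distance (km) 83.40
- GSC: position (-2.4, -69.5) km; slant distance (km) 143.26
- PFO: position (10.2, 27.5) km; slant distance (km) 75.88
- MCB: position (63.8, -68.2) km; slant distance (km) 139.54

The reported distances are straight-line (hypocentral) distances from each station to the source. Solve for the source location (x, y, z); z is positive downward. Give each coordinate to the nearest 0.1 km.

x ≈ 36.3 km, y ≈ 50.9 km, depth ≈ 67.3 km

Each station gives a sphere (x−x_i)² + (y−y_i)² + z² = d_i² (stations at z=0).
Subtracting the ISA sphere from GSC and PFO: z² cancels, leaving linear equations in x and y:
-60.2 x − 143.8 y = -9504.91
-35.0 x + 50.2 y = 1285.03
Solving: x ≈ 36.295, y ≈ 50.904 km (keep extra digits for the depth step; rounded: 36.3, 50.9).
Then from the ISA sphere: z² = 83.40² − (x − 27.7)² − (y − 2.4)² with x = 36.295, y = 50.904, so z ≈ 67.298 ≈ 67.3 km.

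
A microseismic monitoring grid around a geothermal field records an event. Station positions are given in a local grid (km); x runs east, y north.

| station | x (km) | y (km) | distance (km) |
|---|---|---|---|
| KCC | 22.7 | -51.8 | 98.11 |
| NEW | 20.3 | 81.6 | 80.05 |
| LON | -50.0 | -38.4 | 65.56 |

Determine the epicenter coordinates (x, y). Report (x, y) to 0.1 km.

-37.2 km east, 25.9 km north

Circle about each station: (x − 22.7)² + (y + 51.8)² = 98.11²; (x − 20.3)² + (y − 81.6)² = 80.05²; (x + 50.0)² + (y + 38.4)² = 65.56².
Subtracting the KCC equation from the NEW and LON equations removes the quadratic terms:
-4.8 x + 266.8 y = 7089.69
-145.4 x + 26.8 y = 6103.49
Solving the 2×2 system: x ≈ -37.2, y ≈ 25.9 km.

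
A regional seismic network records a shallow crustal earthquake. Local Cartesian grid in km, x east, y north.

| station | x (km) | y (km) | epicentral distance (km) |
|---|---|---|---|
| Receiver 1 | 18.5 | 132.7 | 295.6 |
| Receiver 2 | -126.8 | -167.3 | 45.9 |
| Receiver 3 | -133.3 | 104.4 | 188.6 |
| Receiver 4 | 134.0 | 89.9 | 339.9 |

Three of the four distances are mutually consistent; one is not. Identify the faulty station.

Receiver 3

Solve using three stations at a time. Using Receiver 1, Receiver 2, Receiver 4 (subtract circle equations pairwise → linear system) gives (x, y) ≈ (-132.0, -121.7).
Distances from that point to each station vs reported:
  Receiver 1: calculated 295.6 vs reported 295.6 → residual 0.0 km
  Receiver 2: calculated 45.9 vs reported 45.9 → residual 0.0 km
  Receiver 3: calculated 226.1 vs reported 188.6 → residual 37.5 km
  Receiver 4: calculated 339.9 vs reported 339.9 → residual 0.0 km
Receiver 1, Receiver 2, Receiver 4 are mutually consistent (residuals ≈ 0); Receiver 3 is off by 37.5 km.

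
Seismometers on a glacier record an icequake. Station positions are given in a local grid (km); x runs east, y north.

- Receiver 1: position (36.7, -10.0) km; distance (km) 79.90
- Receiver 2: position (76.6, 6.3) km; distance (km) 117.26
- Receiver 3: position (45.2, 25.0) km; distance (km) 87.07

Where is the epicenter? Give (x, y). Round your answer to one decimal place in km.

-40.6 km east, 10.2 km north

Circle about each station: (x − 36.7)² + (y + 10.0)² = 79.90²; (x − 76.6)² + (y − 6.3)² = 117.26²; (x − 45.2)² + (y − 25.0)² = 87.07².
Subtracting the Receiver 1 equation from the Receiver 2 and Receiver 3 equations removes the quadratic terms:
79.8 x + 32.6 y = -2905.54
17.0 x + 70.0 y = 23.98
Solving the 2×2 system: x ≈ -40.6, y ≈ 10.2 km.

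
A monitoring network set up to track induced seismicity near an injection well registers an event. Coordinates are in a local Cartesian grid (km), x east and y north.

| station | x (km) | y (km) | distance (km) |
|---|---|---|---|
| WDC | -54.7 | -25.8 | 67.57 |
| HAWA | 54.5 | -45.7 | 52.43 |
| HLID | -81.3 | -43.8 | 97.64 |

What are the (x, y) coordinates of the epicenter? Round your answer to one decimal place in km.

(12.0, -15.0)

Circle about each station: (x + 54.7)² + (y + 25.8)² = 67.57²; (x − 54.5)² + (y + 45.7)² = 52.43²; (x + 81.3)² + (y + 43.8)² = 97.64².
Subtracting pairs of circle equations eliminates x²+y² and gives linear equations (the radical axes):
218.4 x − 39.8 y = 3217.81
-53.2 x − 36.0 y = -97.46
Solving the 2×2 system: x ≈ 12.0, y ≈ -15.0 km.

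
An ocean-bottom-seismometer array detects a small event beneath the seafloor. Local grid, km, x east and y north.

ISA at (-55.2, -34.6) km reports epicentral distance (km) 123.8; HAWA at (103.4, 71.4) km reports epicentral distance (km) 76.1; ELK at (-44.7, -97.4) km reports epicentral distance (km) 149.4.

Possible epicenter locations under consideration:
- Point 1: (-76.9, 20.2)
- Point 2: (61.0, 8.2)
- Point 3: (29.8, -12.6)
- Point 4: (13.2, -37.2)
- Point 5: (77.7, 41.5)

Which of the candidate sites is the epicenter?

For each candidate, compare |candidate − station| to the reported distance:
Point 1: residuals ISA 64.9, HAWA 111.3, ELK 27.5 → max 111.3 km
Point 2: residuals ISA 0.0, HAWA 0.0, ELK 0.0 → max 0.0 km
Point 3: residuals ISA 36.0, HAWA 35.6, ELK 36.5 → max 36.5 km
Point 4: residuals ISA 55.4, HAWA 65.1, ELK 65.9 → max 65.9 km
Point 5: residuals ISA 29.3, HAWA 36.7, ELK 35.7 → max 36.7 km
Only Point 2 has all residuals ≈ 0.

Point 2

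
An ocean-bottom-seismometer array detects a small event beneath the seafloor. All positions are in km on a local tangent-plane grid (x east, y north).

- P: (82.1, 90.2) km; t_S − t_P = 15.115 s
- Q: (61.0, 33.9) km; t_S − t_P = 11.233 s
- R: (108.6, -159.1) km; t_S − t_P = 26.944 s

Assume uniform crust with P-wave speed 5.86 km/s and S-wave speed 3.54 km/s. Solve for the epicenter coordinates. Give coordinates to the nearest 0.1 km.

Distance from S−P lag: d = Δt · v_P v_S / (v_P − v_S) = Δt · (5.86·3.54)/(5.86−3.54) ≈ 8.9416·Δt.
So d_P = 135.15, d_Q = 100.44, d_R = 240.92 km.
Circle about each station: (x − 82.1)² + (y − 90.2)² = 135.15²; (x − 61.0)² + (y − 33.9)² = 100.44²; (x − 108.6)² + (y + 159.1)² = 240.92².
Subtracting the P equation from the Q and R equations removes the quadratic terms:
-42.2 x − 112.6 y = -1828.91
53.0 x − 498.6 y = -17546.60
Solving the 2×2 system: x ≈ -39.4, y ≈ 31.0 km.

(-39.4, 31.0)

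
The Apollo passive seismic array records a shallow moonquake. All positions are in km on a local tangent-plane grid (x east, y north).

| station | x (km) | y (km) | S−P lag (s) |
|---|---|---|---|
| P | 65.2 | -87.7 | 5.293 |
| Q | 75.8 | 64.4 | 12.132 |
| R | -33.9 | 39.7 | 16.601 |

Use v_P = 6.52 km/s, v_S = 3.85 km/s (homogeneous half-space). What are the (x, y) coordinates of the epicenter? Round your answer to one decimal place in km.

Distance from S−P lag: d = Δt · v_P v_S / (v_P − v_S) = Δt · (6.52·3.85)/(6.52−3.85) ≈ 9.4015·Δt.
So d_P = 49.76, d_Q = 114.06, d_R = 156.07 km.
Circle about each station: (x − 65.2)² + (y + 87.7)² = 49.76²; (x − 75.8)² + (y − 64.4)² = 114.06²; (x + 33.9)² + (y − 39.7)² = 156.07².
Subtracting the P equation from the Q and R equations removes the quadratic terms:
21.2 x + 304.2 y = -12582.96
-198.2 x + 254.8 y = -31098.82
Solving the 2×2 system: x ≈ 95.2, y ≈ -48.0 km.
Check against P (with the unrounded x, y): √((x − 65.2)²+(y + 87.7)²) = 49.76 ≈ 49.76 km. ✓

95.2 km east, -48.0 km north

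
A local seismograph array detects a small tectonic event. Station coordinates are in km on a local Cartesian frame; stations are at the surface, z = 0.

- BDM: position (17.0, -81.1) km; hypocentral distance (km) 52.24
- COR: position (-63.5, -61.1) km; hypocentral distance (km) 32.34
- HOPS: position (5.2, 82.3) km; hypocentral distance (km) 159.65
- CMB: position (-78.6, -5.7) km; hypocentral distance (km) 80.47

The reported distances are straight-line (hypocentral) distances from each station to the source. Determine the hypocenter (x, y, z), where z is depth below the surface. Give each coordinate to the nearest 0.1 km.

Each station gives a sphere (x−x_i)² + (y−y_i)² + z² = d_i² (stations at z=0).
Subtracting the BDM sphere from COR and HOPS: z² cancels, leaving linear equations in x and y:
-161.0 x + 40.0 y = 2582.39
-23.6 x + 326.8 y = -22824.98
Solving: x ≈ -34.002, y ≈ -72.299 km (keep extra digits for the depth step; rounded: -34.0, -72.3).
Then from the BDM sphere: z² = 52.24² − (x − 17.0)² − (y + 81.1)² with x = -34.002, y = -72.299, so z ≈ 7.096 ≈ 7.1 km.
Check against CMB (with the unrounded solution): distance 80.47 ≈ 80.47 km. ✓

(-34.0, -72.3, 7.1)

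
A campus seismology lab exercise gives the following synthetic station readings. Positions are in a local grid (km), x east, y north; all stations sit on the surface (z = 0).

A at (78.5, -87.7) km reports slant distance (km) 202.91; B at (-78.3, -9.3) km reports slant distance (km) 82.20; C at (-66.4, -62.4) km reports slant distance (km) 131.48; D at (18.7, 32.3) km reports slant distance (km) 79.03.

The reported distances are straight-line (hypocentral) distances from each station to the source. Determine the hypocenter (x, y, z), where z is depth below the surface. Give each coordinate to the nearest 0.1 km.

x ≈ -51.4 km, y ≈ 68.0 km, depth ≈ 7.6 km

Each station gives a sphere (x−x_i)² + (y−y_i)² + z² = d_i² (stations at z=0).
Subtracting the A sphere from B and C: z² cancels, leaving linear equations in x and y:
-313.6 x + 156.8 y = 26779.47
-289.8 x + 50.6 y = 18334.66
Solving: x ≈ -51.393, y ≈ 68.000 km (keep extra digits for the depth step; rounded: -51.4, 68.0).
Then from the A sphere: z² = 202.91² − (x − 78.5)² − (y + 87.7)² with x = -51.393, y = 68.000, so z ≈ 7.602 ≈ 7.6 km.
Check against D (with the unrounded solution): distance 79.03 ≈ 79.03 km. ✓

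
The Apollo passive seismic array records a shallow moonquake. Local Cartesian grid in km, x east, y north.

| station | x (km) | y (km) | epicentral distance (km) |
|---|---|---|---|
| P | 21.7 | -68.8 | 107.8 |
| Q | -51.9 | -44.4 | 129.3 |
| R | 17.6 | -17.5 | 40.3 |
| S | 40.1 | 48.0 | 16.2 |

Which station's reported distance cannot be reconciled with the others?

Solve using three stations at a time. Using P, Q, S (subtract circle equations pairwise → linear system) gives (x, y) ≈ (50.0, 35.2).
Distances from that point to each station vs reported:
  P: calculated 107.8 vs reported 107.8 → residual 0.0 km
  Q: calculated 129.3 vs reported 129.3 → residual 0.0 km
  R: calculated 61.9 vs reported 40.3 → residual 21.6 km
  S: calculated 16.1 vs reported 16.2 → residual 0.1 km
P, Q, S are mutually consistent (residuals ≈ 0); R is off by 21.6 km.

R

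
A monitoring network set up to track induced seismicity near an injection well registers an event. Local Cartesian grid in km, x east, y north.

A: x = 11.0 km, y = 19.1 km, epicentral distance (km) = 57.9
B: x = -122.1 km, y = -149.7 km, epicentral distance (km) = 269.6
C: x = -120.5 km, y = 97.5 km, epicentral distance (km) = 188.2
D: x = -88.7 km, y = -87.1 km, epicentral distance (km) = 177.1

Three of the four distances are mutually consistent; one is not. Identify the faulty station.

Solve using three stations at a time. Using A, B, C (subtract circle equations pairwise → linear system) gives (x, y) ≈ (61.1, 48.1).
Distances from that point to each station vs reported:
  A: calculated 57.9 vs reported 57.9 → residual 0.0 km
  B: calculated 269.6 vs reported 269.6 → residual 0.0 km
  C: calculated 188.2 vs reported 188.2 → residual 0.0 km
  D: calculated 201.8 vs reported 177.1 → residual 24.7 km
A, B, C are mutually consistent (residuals ≈ 0); D is off by 24.7 km.

D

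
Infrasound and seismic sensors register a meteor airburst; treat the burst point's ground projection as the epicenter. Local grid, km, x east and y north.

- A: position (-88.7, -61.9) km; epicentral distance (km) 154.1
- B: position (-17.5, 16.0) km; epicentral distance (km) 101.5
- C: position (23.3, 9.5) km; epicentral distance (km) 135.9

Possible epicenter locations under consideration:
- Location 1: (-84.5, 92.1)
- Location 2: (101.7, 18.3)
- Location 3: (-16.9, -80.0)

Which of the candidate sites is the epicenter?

Location 1

For each candidate, compare |candidate − station| to the reported distance:
Location 1: residuals A 0.0, B 0.1, C 0.1 → max 0.1 km
Location 2: residuals A 52.5, B 17.7, C 57.0 → max 57.0 km
Location 3: residuals A 80.1, B 5.5, C 37.8 → max 80.1 km
Only Location 1 has all residuals ≈ 0.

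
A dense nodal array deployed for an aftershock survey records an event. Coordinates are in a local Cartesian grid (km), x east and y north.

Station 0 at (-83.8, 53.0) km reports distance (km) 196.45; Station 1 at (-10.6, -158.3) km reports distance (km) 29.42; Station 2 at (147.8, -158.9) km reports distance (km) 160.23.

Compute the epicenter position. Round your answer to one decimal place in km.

Circle about each station: (x + 83.8)² + (y − 53.0)² = 196.45²; (x + 10.6)² + (y + 158.3)² = 29.42²; (x − 147.8)² + (y + 158.9)² = 160.23².
Subtracting the Station 0 equation from the Station 1 and Station 2 equations removes the quadratic terms:
146.4 x − 422.6 y = 53066.88
463.2 x − 423.8 y = 50181.56
Solving the 2×2 system: x ≈ -9.6, y ≈ -128.9 km.
Check against Station 0 (with the unrounded x, y): √((x + 83.8)²+(y − 53.0)²) = 196.45 ≈ 196.45 km. ✓

x ≈ -9.6 km, y ≈ -128.9 km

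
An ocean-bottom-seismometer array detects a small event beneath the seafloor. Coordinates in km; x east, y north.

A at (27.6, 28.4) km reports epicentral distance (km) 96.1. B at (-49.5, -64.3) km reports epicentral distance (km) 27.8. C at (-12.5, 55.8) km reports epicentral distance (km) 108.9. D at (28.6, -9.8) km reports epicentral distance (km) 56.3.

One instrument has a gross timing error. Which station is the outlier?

Solve using three stations at a time. Using A, B, C (subtract circle equations pairwise → linear system) gives (x, y) ≈ (-24.3, -52.5).
Distances from that point to each station vs reported:
  A: calculated 96.1 vs reported 96.1 → residual 0.0 km
  B: calculated 27.8 vs reported 27.8 → residual 0.0 km
  C: calculated 108.9 vs reported 108.9 → residual 0.0 km
  D: calculated 68.0 vs reported 56.3 → residual 11.7 km
A, B, C are mutually consistent (residuals ≈ 0); D is off by 11.7 km.

D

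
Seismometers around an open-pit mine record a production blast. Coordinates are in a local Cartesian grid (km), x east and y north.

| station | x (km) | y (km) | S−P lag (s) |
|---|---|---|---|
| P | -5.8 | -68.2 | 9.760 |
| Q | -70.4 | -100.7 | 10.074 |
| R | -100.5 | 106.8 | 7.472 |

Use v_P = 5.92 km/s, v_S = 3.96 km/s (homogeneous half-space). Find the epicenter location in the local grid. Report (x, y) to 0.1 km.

Distance from S−P lag: d = Δt · v_P v_S / (v_P − v_S) = Δt · (5.92·3.96)/(5.92−3.96) ≈ 11.9608·Δt.
So d_P = 116.74, d_Q = 120.49, d_R = 89.37 km.
Circle about each station: (x + 5.8)² + (y + 68.2)² = 116.74²; (x + 70.4)² + (y + 100.7)² = 120.49²; (x + 100.5)² + (y − 106.8)² = 89.37².
Subtracting the P equation from the Q and R equations removes the quadratic terms:
-129.2 x − 65.0 y = 9522.16
-189.4 x + 350.0 y = 22462.84
Solving the 2×2 system: x ≈ -83.3, y ≈ 19.1 km.

(-83.3, 19.1)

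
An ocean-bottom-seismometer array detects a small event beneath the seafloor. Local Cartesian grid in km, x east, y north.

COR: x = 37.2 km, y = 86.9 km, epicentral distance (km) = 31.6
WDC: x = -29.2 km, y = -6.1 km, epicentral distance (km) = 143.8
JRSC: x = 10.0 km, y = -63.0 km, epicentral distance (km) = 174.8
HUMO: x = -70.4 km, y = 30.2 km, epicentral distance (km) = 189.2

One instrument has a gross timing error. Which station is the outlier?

HUMO

Solve using three stations at a time. Using COR, WDC, JRSC (subtract circle equations pairwise → linear system) gives (x, y) ≈ (64.3, 103.2).
Distances from that point to each station vs reported:
  COR: calculated 31.6 vs reported 31.6 → residual 0.0 km
  WDC: calculated 143.8 vs reported 143.8 → residual 0.0 km
  JRSC: calculated 174.8 vs reported 174.8 → residual 0.0 km
  HUMO: calculated 153.2 vs reported 189.2 → residual 36.0 km
COR, WDC, JRSC are mutually consistent (residuals ≈ 0); HUMO is off by 36.0 km.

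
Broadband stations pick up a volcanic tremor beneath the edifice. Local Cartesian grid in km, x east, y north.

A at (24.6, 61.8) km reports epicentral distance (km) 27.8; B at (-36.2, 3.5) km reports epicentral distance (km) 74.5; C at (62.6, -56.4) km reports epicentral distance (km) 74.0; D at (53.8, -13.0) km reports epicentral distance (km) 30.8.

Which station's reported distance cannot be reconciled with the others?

A

Solve using three stations at a time. Using B, C, D (subtract circle equations pairwise → linear system) gives (x, y) ≈ (37.7, 13.3).
Distances from that point to each station vs reported:
  A: calculated 50.2 vs reported 27.8 → residual 22.4 km
  B: calculated 74.5 vs reported 74.5 → residual 0.0 km
  C: calculated 74.0 vs reported 74.0 → residual 0.0 km
  D: calculated 30.8 vs reported 30.8 → residual 0.0 km
B, C, D are mutually consistent (residuals ≈ 0); A is off by 22.4 km.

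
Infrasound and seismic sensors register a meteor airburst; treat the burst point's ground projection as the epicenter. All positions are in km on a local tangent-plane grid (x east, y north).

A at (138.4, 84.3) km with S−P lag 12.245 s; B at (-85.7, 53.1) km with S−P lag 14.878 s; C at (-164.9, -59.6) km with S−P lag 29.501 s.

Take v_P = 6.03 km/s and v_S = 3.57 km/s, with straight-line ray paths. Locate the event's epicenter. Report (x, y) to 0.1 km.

(33.4, 105.7)

Distance from S−P lag: d = Δt · v_P v_S / (v_P − v_S) = Δt · (6.03·3.57)/(6.03−3.57) ≈ 8.7509·Δt.
So d_A = 107.15, d_B = 130.20, d_C = 258.16 km.
Circle about each station: (x − 138.4)² + (y − 84.3)² = 107.15²; (x + 85.7)² + (y − 53.1)² = 130.20²; (x + 164.9)² + (y + 59.6)² = 258.16².
Subtracting the A equation from the B and C equations removes the quadratic terms:
-448.2 x − 62.4 y = -21567.87
-606.6 x − 287.8 y = -50682.34
Solving the 2×2 system: x ≈ 33.4, y ≈ 105.7 km.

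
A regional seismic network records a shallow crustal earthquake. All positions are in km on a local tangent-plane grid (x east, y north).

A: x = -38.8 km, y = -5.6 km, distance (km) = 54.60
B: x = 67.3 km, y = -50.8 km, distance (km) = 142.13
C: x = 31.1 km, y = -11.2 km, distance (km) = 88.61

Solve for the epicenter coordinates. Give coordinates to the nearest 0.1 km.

x ≈ -34.1 km, y ≈ 48.8 km

Circle about each station: (x + 38.8)² + (y + 5.6)² = 54.60²; (x − 67.3)² + (y + 50.8)² = 142.13²; (x − 31.1)² + (y + 11.2)² = 88.61².
Subtracting the A equation from the B and C equations removes the quadratic terms:
212.2 x − 90.4 y = -11646.65
139.8 x − 11.2 y = -5314.72
Solving the 2×2 system: x ≈ -34.1, y ≈ 48.8 km.
Check against A (with the unrounded x, y): √((x + 38.8)²+(y + 5.6)²) = 54.57 ≈ 54.60 km. ✓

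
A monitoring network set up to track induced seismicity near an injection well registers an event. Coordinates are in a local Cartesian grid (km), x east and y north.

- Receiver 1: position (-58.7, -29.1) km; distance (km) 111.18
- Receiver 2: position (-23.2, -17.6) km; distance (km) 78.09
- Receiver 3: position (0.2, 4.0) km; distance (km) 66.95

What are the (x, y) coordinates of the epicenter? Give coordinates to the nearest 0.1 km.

Circle about each station: (x + 58.7)² + (y + 29.1)² = 111.18²; (x + 23.2)² + (y + 17.6)² = 78.09²; (x − 0.2)² + (y − 4.0)² = 66.95².
Subtracting pairs of circle equations eliminates x²+y² and gives linear equations (the radical axes):
71.0 x + 23.0 y = 2818.44
117.8 x + 66.2 y = 3602.23
Solving the 2×2 system: x ≈ 52.1, y ≈ -38.3 km.

52.1 km east, -38.3 km north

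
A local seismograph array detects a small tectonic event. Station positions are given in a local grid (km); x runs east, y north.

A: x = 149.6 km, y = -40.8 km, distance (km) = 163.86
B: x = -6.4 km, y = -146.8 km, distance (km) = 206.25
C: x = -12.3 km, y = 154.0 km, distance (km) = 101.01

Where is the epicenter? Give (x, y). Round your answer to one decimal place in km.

18.8 km east, 57.9 km north

Circle about each station: (x − 149.6)² + (y + 40.8)² = 163.86²; (x + 6.4)² + (y + 146.8)² = 206.25²; (x + 12.3)² + (y − 154.0)² = 101.01².
Subtracting pairs of circle equations eliminates x²+y² and gives linear equations (the radical axes):
-312.0 x − 212.0 y = -18142.56
-323.8 x + 389.6 y = 16469.57
Solving the 2×2 system: x ≈ 18.8, y ≈ 57.9 km.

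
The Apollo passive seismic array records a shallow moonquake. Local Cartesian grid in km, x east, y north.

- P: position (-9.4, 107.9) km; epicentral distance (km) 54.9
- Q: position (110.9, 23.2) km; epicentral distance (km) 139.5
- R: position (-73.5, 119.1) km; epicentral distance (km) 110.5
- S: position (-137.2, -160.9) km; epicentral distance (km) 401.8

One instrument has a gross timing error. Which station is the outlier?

S

Solve using three stations at a time. Using P, Q, R (subtract circle equations pairwise → linear system) gives (x, y) ≈ (34.9, 140.2).
Distances from that point to each station vs reported:
  P: calculated 54.9 vs reported 54.9 → residual 0.0 km
  Q: calculated 139.5 vs reported 139.5 → residual 0.0 km
  R: calculated 110.5 vs reported 110.5 → residual 0.0 km
  S: calculated 346.8 vs reported 401.8 → residual 55.0 km
P, Q, R are mutually consistent (residuals ≈ 0); S is off by 55.0 km.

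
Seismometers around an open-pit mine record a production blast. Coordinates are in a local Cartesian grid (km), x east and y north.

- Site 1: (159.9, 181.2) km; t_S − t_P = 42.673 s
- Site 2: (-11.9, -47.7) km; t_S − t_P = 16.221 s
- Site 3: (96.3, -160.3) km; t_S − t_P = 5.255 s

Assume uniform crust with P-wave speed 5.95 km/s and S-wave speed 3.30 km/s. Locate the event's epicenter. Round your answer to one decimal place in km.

x ≈ 80.3 km, y ≈ -124.8 km

Distance from S−P lag: d = Δt · v_P v_S / (v_P − v_S) = Δt · (5.95·3.30)/(5.95−3.30) ≈ 7.4094·Δt.
So d_Site 1 = 316.18, d_Site 2 = 120.19, d_Site 3 = 38.94 km.
Circle about each station: (x − 159.9)² + (y − 181.2)² = 316.18²; (x + 11.9)² + (y + 47.7)² = 120.19²; (x − 96.3)² + (y + 160.3)² = 38.94².
Subtracting pairs of circle equations eliminates x²+y² and gives linear equations (the radical axes):
-343.6 x − 457.8 y = 29539.61
-127.2 x − 683.0 y = 75021.80
Solving the 2×2 system: x ≈ 80.3, y ≈ -124.8 km.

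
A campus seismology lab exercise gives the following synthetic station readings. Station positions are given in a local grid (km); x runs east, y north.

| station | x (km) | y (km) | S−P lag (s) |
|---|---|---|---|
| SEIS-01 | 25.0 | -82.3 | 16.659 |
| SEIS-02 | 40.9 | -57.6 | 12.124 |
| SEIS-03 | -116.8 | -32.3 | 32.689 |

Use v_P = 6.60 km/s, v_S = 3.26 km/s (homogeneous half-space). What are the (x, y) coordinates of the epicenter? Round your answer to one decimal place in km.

90.9 km east, 2.4 km north

Distance from S−P lag: d = Δt · v_P v_S / (v_P − v_S) = Δt · (6.60·3.26)/(6.60−3.26) ≈ 6.4419·Δt.
So d_SEIS-01 = 107.32, d_SEIS-02 = 78.10, d_SEIS-03 = 210.58 km.
Circle about each station: (x − 25.0)² + (y + 82.3)² = 107.32²; (x − 40.9)² + (y + 57.6)² = 78.10²; (x + 116.8)² + (y + 32.3)² = 210.58².
Subtracting pairs of circle equations eliminates x²+y² and gives linear equations (the radical axes):
31.8 x + 49.4 y = 3010.25
-283.6 x + 100.0 y = -25539.11
Solving the 2×2 system: x ≈ 90.9, y ≈ 2.4 km.
Check against SEIS-01 (with the unrounded x, y): √((x − 25.0)²+(y + 82.3)²) = 107.33 ≈ 107.32 km. ✓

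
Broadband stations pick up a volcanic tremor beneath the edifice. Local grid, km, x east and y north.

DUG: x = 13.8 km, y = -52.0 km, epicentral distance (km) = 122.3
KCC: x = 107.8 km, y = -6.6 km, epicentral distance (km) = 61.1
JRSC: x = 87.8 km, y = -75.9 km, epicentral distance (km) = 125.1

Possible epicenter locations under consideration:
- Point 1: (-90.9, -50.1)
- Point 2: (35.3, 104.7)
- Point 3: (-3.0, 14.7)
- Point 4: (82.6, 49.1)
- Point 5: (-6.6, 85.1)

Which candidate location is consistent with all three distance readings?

Point 4

For each candidate, compare |candidate − station| to the reported distance:
Point 1: residuals DUG 17.6, KCC 142.3, JRSC 55.5 → max 142.3 km
Point 2: residuals DUG 35.9, KCC 71.7, JRSC 63.0 → max 71.7 km
Point 3: residuals DUG 53.5, KCC 51.7, JRSC 3.2 → max 53.5 km
Point 4: residuals DUG 0.0, KCC 0.0, JRSC 0.0 → max 0.0 km
Point 5: residuals DUG 16.3, KCC 85.5, JRSC 61.5 → max 85.5 km
Only Point 4 has all residuals ≈ 0.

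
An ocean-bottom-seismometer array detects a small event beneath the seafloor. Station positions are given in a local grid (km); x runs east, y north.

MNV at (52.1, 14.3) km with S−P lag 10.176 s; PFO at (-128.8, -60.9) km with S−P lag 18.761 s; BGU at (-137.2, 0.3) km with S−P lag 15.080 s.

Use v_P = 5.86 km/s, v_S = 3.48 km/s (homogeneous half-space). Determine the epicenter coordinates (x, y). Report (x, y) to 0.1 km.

Distance from S−P lag: d = Δt · v_P v_S / (v_P − v_S) = Δt · (5.86·3.48)/(5.86−3.48) ≈ 8.5684·Δt.
So d_MNV = 87.19, d_PFO = 160.75, d_BGU = 129.21 km.
Circle about each station: (x − 52.1)² + (y − 14.3)² = 87.19²; (x + 128.8)² + (y + 60.9)² = 160.75²; (x + 137.2)² + (y − 0.3)² = 129.21².
Subtracting the MNV equation from the PFO and BGU equations removes the quadratic terms:
-361.8 x − 150.4 y = -859.12
-378.6 x − 28.0 y = 6811.90
Solving the 2×2 system: x ≈ -22.4, y ≈ 59.6 km.

(-22.4, 59.6)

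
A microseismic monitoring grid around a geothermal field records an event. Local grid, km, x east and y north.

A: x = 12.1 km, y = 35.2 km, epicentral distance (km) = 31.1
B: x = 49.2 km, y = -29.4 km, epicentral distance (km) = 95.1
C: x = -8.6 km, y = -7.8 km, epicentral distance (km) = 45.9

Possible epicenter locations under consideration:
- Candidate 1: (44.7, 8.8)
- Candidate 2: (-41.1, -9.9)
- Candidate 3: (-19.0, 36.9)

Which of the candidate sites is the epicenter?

Candidate 3

For each candidate, compare |candidate − station| to the reported distance:
Candidate 1: residuals A 10.8, B 56.6, C 9.9 → max 56.6 km
Candidate 2: residuals A 38.6, B 2.7, C 13.3 → max 38.6 km
Candidate 3: residuals A 0.0, B 0.0, C 0.0 → max 0.0 km
Only Candidate 3 has all residuals ≈ 0.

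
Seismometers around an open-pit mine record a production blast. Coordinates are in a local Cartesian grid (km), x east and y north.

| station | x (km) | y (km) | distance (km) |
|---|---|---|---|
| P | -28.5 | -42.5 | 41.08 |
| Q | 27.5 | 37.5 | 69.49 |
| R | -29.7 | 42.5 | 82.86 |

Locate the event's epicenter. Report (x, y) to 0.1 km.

Circle about each station: (x + 28.5)² + (y + 42.5)² = 41.08²; (x − 27.5)² + (y − 37.5)² = 69.49²; (x + 29.7)² + (y − 42.5)² = 82.86².
Subtracting pairs of circle equations eliminates x²+y² and gives linear equations (the radical axes):
112.0 x + 160.0 y = -3597.29
-2.4 x + 170.0 y = -5108.37
Solving the 2×2 system: x ≈ 10.6, y ≈ -29.9 km.

(10.6, -29.9)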